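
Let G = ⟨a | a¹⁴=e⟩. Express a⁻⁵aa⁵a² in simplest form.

Multiply left to right, reducing at each step:
  (a⁹) · a = a¹⁰
  (a¹⁰) · a⁵ = a
  a · a² = a³

Answer: a³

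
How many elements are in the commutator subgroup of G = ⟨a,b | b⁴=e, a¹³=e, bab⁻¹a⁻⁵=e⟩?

G' = [G, G] is generated by all commutators. The generator-pair commutators are: [a, b] = a⁹.
The subgroup they normally generate is {e, a, a², a³, a⁴, a⁵, a⁶, a⁷, a⁸, a⁹, a¹⁰, a¹¹, a¹²}, of order 13.
Check: |G/G'| = 52/13 = 4 is the order of the abelianisation.

Answer: 13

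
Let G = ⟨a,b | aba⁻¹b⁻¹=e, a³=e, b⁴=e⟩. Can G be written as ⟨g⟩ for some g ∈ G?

|G| = 12. The element ab has order 12 (its powers give 12 distinct elements), so ⟨ab⟩ = G and G is cyclic.

Answer: Yes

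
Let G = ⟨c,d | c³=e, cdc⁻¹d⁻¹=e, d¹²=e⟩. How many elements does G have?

Enumerate words in the generators, reducing via the relations: the distinct elements are
  {c, d, e, cd, c², d², d³, d⁴, d⁵, d⁶, d⁷, d⁸, d⁹, cd², cd³, cd⁴, cd⁵, cd⁶, cd⁷, cd⁸, cd⁹, c²d, d¹¹, d¹⁰, cd¹¹, cd¹⁰, c²d², c²d³, c²d⁴, c²d⁵, c²d⁶, c²d⁷, c²d⁸, c²d⁹, c²d¹¹, c²d¹⁰}.
No further products give new elements, so |G| = 36.

Answer: 36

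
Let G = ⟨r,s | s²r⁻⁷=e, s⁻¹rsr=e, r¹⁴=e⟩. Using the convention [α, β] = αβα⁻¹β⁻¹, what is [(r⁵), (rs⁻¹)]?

[(r⁵), (rs⁻¹)] = (r⁵)·(rs⁻¹)·(r⁵)⁻¹·(rs⁻¹)⁻¹.
  (r⁵) · (rs⁻¹) = r⁶s⁻¹
  (r⁶s⁻¹) · (r⁹) = r⁴s
  (r⁴s) · (rs) = r¹⁰

Answer: r¹⁰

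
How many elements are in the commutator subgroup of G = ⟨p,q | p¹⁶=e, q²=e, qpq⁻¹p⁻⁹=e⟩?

G' = [G, G] is generated by all commutators. The generator-pair commutators are: [p, q] = p⁸.
The subgroup they normally generate is {e, p⁸}, of order 2.
Check: |G/G'| = 32/2 = 16 is the order of the abelianisation.

Answer: 2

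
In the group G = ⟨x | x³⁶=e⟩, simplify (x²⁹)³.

Compute successive powers of (x²⁹), reducing at each step:
  (x²⁹)²: (x²⁹) · x²⁹ = x²²
  (x²⁹)³: (x²²) · x²⁹ = x¹⁵

Answer: x¹⁵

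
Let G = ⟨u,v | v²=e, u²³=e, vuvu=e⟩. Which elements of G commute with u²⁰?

⟨u²⁰⟩ ⊆ C_G(u²⁰) since powers of u²⁰ commute with u²⁰; so |C_G(u²⁰)| ≥ |⟨u²⁰⟩| = 23.
By orbit–stabilizer, |C_G(u²⁰)| = |G| / |conj. class of u²⁰| = 46 / 2 = 23.
The 23 elements commuting with u²⁰ are {e, u, u², u³, u⁴, u⁵, u⁶, u⁷, u⁸, u⁹, u¹⁰, u¹¹, u¹², u¹³, u¹⁴, u¹⁵, u¹⁶, u¹⁷, u¹⁸, u¹⁹, u²⁰, u²¹, u²²}.

Answer: {e, u, u², u³, u⁴, u⁵, u⁶, u⁷, u⁸, u⁹, u¹⁰, u¹¹, u¹², u¹³, u¹⁴, u¹⁵, u¹⁶, u¹⁷, u¹⁸, u¹⁹, u²⁰, u²¹, u²²}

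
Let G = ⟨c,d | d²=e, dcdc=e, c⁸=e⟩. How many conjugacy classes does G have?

The conjugacy classes (representative and size) are:
  [e] (size 1), [c] (size 2), [c⁶] (size 2), [c³] (size 2), [c⁴] (size 1), [d] (size 4), [c⁵d] (size 4).
Class equation: 1 + 2 + 2 + 2 + 1 + 4 + 4 = 16 = |G|. So G has 7 conjugacy classes.

Answer: 7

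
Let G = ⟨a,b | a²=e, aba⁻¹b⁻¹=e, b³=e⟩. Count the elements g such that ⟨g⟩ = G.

G is cyclic of order 6. An element generates G iff its order is 6, and a cyclic group of order 6 has exactly φ(6) = 2 such elements.

Answer: 2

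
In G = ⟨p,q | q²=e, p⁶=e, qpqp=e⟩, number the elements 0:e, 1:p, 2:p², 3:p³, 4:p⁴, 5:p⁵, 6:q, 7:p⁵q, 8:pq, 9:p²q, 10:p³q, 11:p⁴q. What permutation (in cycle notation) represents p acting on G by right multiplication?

(0 1 2 3 4 5)(6 7 11 10 9 8)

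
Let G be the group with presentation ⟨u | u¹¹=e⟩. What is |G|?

G is generated by a single element, so G is cyclic. The relator gives u¹¹ = e and no smaller power is forced to be e, so the 11 powers {e, u, u², u³, u⁴, u⁵, u⁶, u⁷, u⁸, u⁹, u¹⁰} are distinct. Hence |G| = 11.

Answer: 11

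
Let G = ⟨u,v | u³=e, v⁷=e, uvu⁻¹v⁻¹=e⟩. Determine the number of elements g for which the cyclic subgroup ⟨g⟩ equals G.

G is cyclic of order 21. An element generates G iff its order is 21, and a cyclic group of order 21 has exactly φ(21) = 12 such elements.

Answer: 12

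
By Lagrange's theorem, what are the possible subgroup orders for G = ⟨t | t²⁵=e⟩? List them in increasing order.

|G| = 25 = 5². By Lagrange's theorem the order of any subgroup divides 25; the divisors of 25 are 1, 5, 25.

Answer: 1, 5, 25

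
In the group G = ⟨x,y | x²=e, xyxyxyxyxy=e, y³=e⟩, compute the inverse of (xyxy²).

The order of (xyxy²) is 5 (smallest k with (xyxy²)ᵏ = e), so (xyxy²)⁻¹ = (xyxy²)⁴ = yxy²x.
Check: (xyxy²) · (yxy²x) → (xyxy²) · y = xyx;   (xyx) · x = xy;   (xy) · y² = x;   x · x = e, giving e as required.

Answer: yxy²x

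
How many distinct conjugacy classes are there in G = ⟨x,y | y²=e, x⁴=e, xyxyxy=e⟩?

The conjugacy classes (representative and size) are:
  [e] (size 1), [x³] (size 6), [x²yx²y] (size 3), [xyx³] (size 6), [yx³] (size 8).
Class equation: 1 + 6 + 3 + 6 + 8 = 24 = |G|. So G has 5 conjugacy classes.

Answer: 5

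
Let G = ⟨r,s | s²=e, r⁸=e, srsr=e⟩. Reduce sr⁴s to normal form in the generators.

Multiply left to right, reducing at each step:
  s · r⁴ = r⁴s
  (r⁴s) · s = r⁴

Answer: r⁴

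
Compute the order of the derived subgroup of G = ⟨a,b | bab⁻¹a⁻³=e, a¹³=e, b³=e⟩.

G' = [G, G] is generated by all commutators. The generator-pair commutators are: [a, b] = a¹¹.
The subgroup they normally generate is {e, a, a², a³, a⁴, a⁵, a⁶, a⁷, a⁸, a⁹, a¹⁰, a¹¹, a¹²}, of order 13.
Check: |G/G'| = 39/13 = 3 is the order of the abelianisation.

Answer: 13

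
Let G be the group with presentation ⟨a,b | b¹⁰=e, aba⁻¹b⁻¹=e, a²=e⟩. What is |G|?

Enumerate words in the generators, reducing via the relations: the distinct elements are
  {a, b, e, ab, b², b³, b⁴, b⁵, b⁶, b⁷, b⁸, b⁹, ab², ab³, ab⁴, ab⁵, ab⁶, ab⁷, ab⁸, ab⁹}.
No further products give new elements, so |G| = 20.

Answer: 20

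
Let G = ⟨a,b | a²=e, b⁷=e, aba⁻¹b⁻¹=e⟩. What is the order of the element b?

Compute successive powers until reaching e:
  b¹ = b, b² = b², b³ = b³, b⁴ = b⁴, b⁵ = b⁵, b⁶ = b⁶, b⁷ = e.
The smallest positive k with bᵏ = e is 7.

Answer: 7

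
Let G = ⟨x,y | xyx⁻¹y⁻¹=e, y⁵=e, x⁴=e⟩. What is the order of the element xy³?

Compute successive powers until reaching e:
  (xy³)¹ = xy³, (xy³)² = x²y, (xy³)³ = x³y⁴, (xy³)⁴ = y², (xy³)⁵ = x, (xy³)⁶ = x²y³, (xy³)⁷ = x³y, (xy³)⁸ = y⁴, (xy³)⁹ = xy², (xy³)¹⁰ = x², (xy³)¹¹ = x³y³, (xy³)¹² = y, (xy³)¹³ = xy⁴, (xy³)¹⁴ = x²y², (xy³)¹⁵ = x³, (xy³)¹⁶ = y³, (xy³)¹⁷ = xy, (xy³)¹⁸ = x²y⁴, (xy³)¹⁹ = x³y², (xy³)²⁰ = e.
The smallest positive k with (xy³)ᵏ = e is 20.

Answer: 20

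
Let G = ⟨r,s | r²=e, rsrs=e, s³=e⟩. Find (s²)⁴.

Compute successive powers of (s²), reducing at each step:
  (s²)²: (s²) · s² = s
  (s²)³: s · s² = e
  (s²)⁴: e · s² = s²

Answer: s²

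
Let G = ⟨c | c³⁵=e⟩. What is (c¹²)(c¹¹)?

Compute (c¹²) · (c¹¹) by multiplying left to right and reducing via the relations at each step:
  (c¹²) · c¹¹ = c²³

Answer: c²³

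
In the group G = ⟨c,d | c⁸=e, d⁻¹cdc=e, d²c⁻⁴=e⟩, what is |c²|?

Compute successive powers until reaching e:
  (c²)¹ = c², (c²)² = c⁴, (c²)³ = c⁶, (c²)⁴ = e.
The smallest positive k with (c²)ᵏ = e is 4.

Answer: 4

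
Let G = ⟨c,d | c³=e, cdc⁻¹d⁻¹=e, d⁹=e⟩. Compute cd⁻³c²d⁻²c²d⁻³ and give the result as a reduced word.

Multiply left to right, reducing at each step:
  c · d⁻³ = cd⁶
  (cd⁶) · c² = d⁶
  (d⁶) · d⁻² = d⁴
  (d⁴) · c² = c²d⁴
  (c²d⁴) · d⁻³ = c²d

Answer: c²d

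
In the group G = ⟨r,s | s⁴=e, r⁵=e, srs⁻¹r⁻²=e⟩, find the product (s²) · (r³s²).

Compute (s²) · (r³s²) by multiplying left to right and reducing via the relations at each step:
  (s²) · r³ = r²s²
  (r²s²) · s² = r²

Answer: r²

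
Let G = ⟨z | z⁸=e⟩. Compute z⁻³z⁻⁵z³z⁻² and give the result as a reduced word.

Multiply left to right, reducing at each step:
  (z⁵) · z⁻⁵ = e
  e · z³ = z³
  (z³) · z⁻² = z

Answer: z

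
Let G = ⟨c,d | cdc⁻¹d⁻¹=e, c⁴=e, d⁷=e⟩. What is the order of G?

Enumerate words in the generators, reducing via the relations: the distinct elements are
  {c, d, e, cd, c², c³, d², d³, d⁴, d⁵, d⁶, cd², cd³, cd⁴, cd⁵, cd⁶, c²d, c³d, c²d², c²d³, c²d⁴, c²d⁵, c²d⁶, c³d², c³d³, c³d⁴, c³d⁵, c³d⁶}.
No further products give new elements, so |G| = 28.

Answer: 28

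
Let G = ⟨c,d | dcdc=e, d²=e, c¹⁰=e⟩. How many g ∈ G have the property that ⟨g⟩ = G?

⟨g⟩ = G would require ord(g) = |G| = 20, but the maximum element order in G is 10 < 20. So G is not cyclic and no single element generates it: the count is 0.

Answer: 0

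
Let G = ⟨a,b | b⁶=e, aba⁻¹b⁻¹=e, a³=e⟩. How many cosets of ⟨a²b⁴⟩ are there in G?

First find ord(a²b⁴) by computing successive powers:
  (a²b⁴)¹ = a²b⁴, (a²b⁴)² = ab², (a²b⁴)³ = e.
So |⟨a²b⁴⟩| = ord(a²b⁴) = 3. With |G| = 18, by Lagrange [G : ⟨a²b⁴⟩] = 18/3 = 6.

Answer: 6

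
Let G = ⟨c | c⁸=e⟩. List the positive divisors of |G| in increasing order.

|G| = 8 = 2³. By Lagrange's theorem the order of any subgroup divides 8; the divisors of 8 are 1, 2, 4, 8.

Answer: 1, 2, 4, 8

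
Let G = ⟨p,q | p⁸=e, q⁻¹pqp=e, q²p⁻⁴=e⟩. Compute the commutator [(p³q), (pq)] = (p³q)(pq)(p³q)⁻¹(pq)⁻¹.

[(p³q), (pq)] = (p³q)·(pq)·(p³q)⁻¹·(pq)⁻¹.
  (p³q) · (pq) = p⁶
  (p⁶) · (p³q⁻¹) = pq⁻¹
  (pq⁻¹) · (pq⁻¹) = p⁴

Answer: p⁴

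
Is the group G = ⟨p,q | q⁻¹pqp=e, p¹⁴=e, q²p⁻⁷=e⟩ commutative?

p·q = pq but q·p = p⁶q⁻¹, so p·q ≠ q·p and G is not abelian.

Answer: No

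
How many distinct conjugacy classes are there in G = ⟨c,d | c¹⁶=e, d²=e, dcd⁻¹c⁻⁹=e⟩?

The conjugacy classes (representative and size) are:
  [e] (size 1), [c⁹] (size 2), [c²] (size 1), [c³] (size 2), [c⁴] (size 1), [c¹³] (size 2), [c⁶] (size 1), [c¹⁵] (size 2), [c⁸] (size 1), [c¹⁰] (size 1), [c¹²] (size 1), [c¹⁴] (size 1), [d] (size 2), [cd] (size 2), [c²d] (size 2), [c¹¹d] (size 2), [c⁴d] (size 2), [c¹³d] (size 2), [c¹⁴d] (size 2), [c¹⁵d] (size 2).
Class equation: 1 + 2 + 1 + 2 + 1 + 2 + 1 + 2 + 1 + 1 + 1 + 1 + 2 + 2 + 2 + 2 + 2 + 2 + 2 + 2 = 32 = |G|. So G has 20 conjugacy classes.

Answer: 20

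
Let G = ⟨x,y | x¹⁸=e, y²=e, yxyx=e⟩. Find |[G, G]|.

G' = [G, G] is generated by all commutators. The generator-pair commutators are: [x, y] = x².
The subgroup they normally generate is {e, x², x⁴, x⁶, x⁸, x¹⁰, x¹², x¹⁴, x¹⁶}, of order 9.
Check: |G/G'| = 36/9 = 4 is the order of the abelianisation.

Answer: 9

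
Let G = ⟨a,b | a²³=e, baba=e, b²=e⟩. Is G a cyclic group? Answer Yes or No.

Every cyclic group is abelian. But a·b = ab while b·a = a²²b, so a·b ≠ b·a and G is not abelian. Hence G is not cyclic.

Answer: No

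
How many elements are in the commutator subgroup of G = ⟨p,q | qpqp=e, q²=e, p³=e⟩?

G' = [G, G] is generated by all commutators. The generator-pair commutators are: [p, q] = p².
The subgroup they normally generate is {e, p, p²}, of order 3.
Check: |G/G'| = 6/3 = 2 is the order of the abelianisation.

Answer: 3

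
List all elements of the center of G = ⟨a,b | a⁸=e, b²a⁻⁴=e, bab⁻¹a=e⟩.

An element z ∈ Z(G) iff z commutes with every generator.
For example a⁴ is central: (a⁴)·a = a⁵ = a·(a⁴); (a⁴)·b = b⁻¹ = b·(a⁴).
Whereas a ∉ Z(G) since a·b = ab ≠ a³b⁻¹ = b·a.
Checking each of the 16 elements this way gives Z(G) = {e, a⁴}, of order 2.

Answer: {e, a⁴}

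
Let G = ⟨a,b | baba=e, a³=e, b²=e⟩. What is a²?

Compute successive powers of a, reducing at each step:
  a²: a · a = a²

Answer: a²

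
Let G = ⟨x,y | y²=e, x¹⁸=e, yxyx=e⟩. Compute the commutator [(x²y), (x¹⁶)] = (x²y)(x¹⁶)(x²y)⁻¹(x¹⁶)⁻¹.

[(x²y), (x¹⁶)] = (x²y)·(x¹⁶)·(x²y)⁻¹·(x¹⁶)⁻¹.
  (x²y) · (x¹⁶) = x⁴y
  (x⁴y) · (x²y) = x²
  (x²) · (x²) = x⁴

Answer: x⁴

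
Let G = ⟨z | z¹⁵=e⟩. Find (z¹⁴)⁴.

Compute successive powers of (z¹⁴), reducing at each step:
  (z¹⁴)²: (z¹⁴) · z¹⁴ = z¹³
  (z¹⁴)³: (z¹³) · z¹⁴ = z¹²
  (z¹⁴)⁴: (z¹²) · z¹⁴ = z¹¹

Answer: z¹¹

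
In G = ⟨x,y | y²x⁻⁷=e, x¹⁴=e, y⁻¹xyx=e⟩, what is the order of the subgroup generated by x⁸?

|⟨x⁸⟩| equals the order of x⁸. Compute successive powers until reaching e:
  (x⁸)¹ = x⁸, (x⁸)² = x², (x⁸)³ = x¹⁰, (x⁸)⁴ = x⁴, (x⁸)⁵ = x¹², (x⁸)⁶ = x⁶, (x⁸)⁷ = e.
The smallest positive k with (x⁸)ᵏ = e is 7, so |⟨x⁸⟩| = 7.

Answer: 7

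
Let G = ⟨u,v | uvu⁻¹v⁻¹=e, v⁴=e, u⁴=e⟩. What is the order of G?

Enumerate words in the generators, reducing via the relations: the distinct elements are
  {e, u, v, uv, u², u³, v², v³, uv², uv³, u²v, u³v, u²v², u²v³, u³v², u³v³}.
No further products give new elements, so |G| = 16.

Answer: 16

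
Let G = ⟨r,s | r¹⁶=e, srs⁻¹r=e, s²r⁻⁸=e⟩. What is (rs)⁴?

Compute successive powers of (rs), reducing at each step:
  (rs)²: (rs) · r = s;   s · s = r⁸
  (rs)³: (r⁸) · r = r⁹;   (r⁹) · s = rs⁻¹
  (rs)⁴: (rs⁻¹) · r = s⁻¹;   (s⁻¹) · s = e

Answer: e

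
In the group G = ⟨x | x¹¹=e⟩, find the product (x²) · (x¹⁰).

Compute (x²) · (x¹⁰) by multiplying left to right and reducing via the relations at each step:
  (x²) · x¹⁰ = x

Answer: x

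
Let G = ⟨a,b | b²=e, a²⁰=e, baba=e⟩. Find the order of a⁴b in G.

Compute successive powers until reaching e:
  (a⁴b)¹ = a⁴b, (a⁴b)² = e.
The smallest positive k with (a⁴b)ᵏ = e is 2.

Answer: 2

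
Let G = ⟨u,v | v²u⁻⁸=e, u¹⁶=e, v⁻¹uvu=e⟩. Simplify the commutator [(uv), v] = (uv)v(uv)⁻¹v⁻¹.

[(uv), v] = (uv)·v·(uv)⁻¹·v⁻¹.
  (uv) · v = u⁹
  (u⁹) · (uv⁻¹) = u²v
  (u²v) · (v⁻¹) = u²

Answer: u²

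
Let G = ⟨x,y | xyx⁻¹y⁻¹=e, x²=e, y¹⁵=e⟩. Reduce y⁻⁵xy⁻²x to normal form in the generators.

Multiply left to right, reducing at each step:
  (y¹⁰) · x = xy¹⁰
  (xy¹⁰) · y⁻² = xy⁸
  (xy⁸) · x = y⁸

Answer: y⁸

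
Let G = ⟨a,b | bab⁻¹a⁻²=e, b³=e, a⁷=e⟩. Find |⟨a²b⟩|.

|⟨a²b⟩| equals the order of a²b. Compute successive powers until reaching e:
  (a²b)¹ = a²b, (a²b)² = a⁶b², (a²b)³ = e.
The smallest positive k with (a²b)ᵏ = e is 3, so |⟨a²b⟩| = 3.

Answer: 3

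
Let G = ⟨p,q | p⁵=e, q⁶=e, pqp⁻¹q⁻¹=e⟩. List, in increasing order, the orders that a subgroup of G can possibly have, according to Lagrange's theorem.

|G| = 30 = 2 · 3 · 5. By Lagrange's theorem the order of any subgroup divides 30; the divisors of 30 are 1, 2, 3, 5, 6, 10, 15, 30.

Answer: 1, 2, 3, 5, 6, 10, 15, 30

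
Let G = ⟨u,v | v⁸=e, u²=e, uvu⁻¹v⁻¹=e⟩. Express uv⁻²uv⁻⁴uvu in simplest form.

Multiply left to right, reducing at each step:
  u · v⁻² = uv⁶
  (uv⁶) · u = v⁶
  (v⁶) · v⁻⁴ = v²
  (v²) · u = uv²
  (uv²) · v = uv³
  (uv³) · u = v³

Answer: v³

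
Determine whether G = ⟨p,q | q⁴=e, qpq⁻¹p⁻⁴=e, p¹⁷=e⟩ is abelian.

p·q = pq but q·p = p⁴q, so p·q ≠ q·p and G is not abelian.

Answer: No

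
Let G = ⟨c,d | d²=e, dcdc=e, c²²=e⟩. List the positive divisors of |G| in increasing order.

|G| = 44 = 2² · 11. By Lagrange's theorem the order of any subgroup divides 44; the divisors of 44 are 1, 2, 4, 11, 22, 44.

Answer: 1, 2, 4, 11, 22, 44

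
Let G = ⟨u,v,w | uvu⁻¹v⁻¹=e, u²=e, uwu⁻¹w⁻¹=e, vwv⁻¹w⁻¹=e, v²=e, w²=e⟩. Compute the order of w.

Compute successive powers until reaching e:
  w¹ = w, w² = e.
The smallest positive k with wᵏ = e is 2.

Answer: 2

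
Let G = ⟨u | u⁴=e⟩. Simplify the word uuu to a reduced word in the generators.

Multiply left to right, reducing at each step:
  u · u = u²
  (u²) · u = u³

Answer: u³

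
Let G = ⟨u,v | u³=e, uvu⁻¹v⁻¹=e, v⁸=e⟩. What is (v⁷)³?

Compute successive powers of (v⁷), reducing at each step:
  (v⁷)²: (v⁷) · v⁷ = v⁶
  (v⁷)³: (v⁶) · v⁷ = v⁵

Answer: v⁵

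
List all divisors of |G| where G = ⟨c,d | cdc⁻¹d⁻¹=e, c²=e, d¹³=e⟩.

|G| = 26 = 2 · 13. By Lagrange's theorem the order of any subgroup divides 26; the divisors of 26 are 1, 2, 13, 26.

Answer: 1, 2, 13, 26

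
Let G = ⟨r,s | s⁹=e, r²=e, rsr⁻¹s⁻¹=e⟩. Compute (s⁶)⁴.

Compute successive powers of (s⁶), reducing at each step:
  (s⁶)²: (s⁶) · s⁶ = s³
  (s⁶)³: (s³) · s⁶ = e
  (s⁶)⁴: e · s⁶ = s⁶

Answer: s⁶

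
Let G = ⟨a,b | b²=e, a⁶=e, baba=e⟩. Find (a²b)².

Compute successive powers of (a²b), reducing at each step:
  (a²b)²: (a²b) · a² = b;   b · b = e

Answer: e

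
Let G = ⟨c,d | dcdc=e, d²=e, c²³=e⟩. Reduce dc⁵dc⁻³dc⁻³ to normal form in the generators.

Multiply left to right, reducing at each step:
  d · c⁵ = c¹⁸d
  (c¹⁸d) · d = c¹⁸
  (c¹⁸) · c⁻³ = c¹⁵
  (c¹⁵) · d = c¹⁵d
  (c¹⁵d) · c⁻³ = c¹⁸d

Answer: c¹⁸d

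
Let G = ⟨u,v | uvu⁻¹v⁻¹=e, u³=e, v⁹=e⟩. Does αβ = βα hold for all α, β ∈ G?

Each pair of generators commutes: u·v = uv = v·u. Since the generators pairwise commute, every element of G commutes with every other, so G is abelian.

Answer: Yes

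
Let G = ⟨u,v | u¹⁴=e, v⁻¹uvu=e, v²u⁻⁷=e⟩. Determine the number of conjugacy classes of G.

The conjugacy classes (representative and size) are:
  [e] (size 1), [u¹³] (size 2), [u¹²] (size 2), [u¹¹] (size 2), [u⁴] (size 2), [u⁵] (size 2), [u⁸] (size 2), [u⁷] (size 1), [u⁵v⁻¹] (size 7), [u⁵v] (size 7).
Class equation: 1 + 2 + 2 + 2 + 2 + 2 + 2 + 1 + 7 + 7 = 28 = |G|. So G has 10 conjugacy classes.

Answer: 10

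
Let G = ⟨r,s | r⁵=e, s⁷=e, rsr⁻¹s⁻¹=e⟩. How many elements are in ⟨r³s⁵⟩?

|⟨r³s⁵⟩| equals the order of r³s⁵. Compute successive powers until reaching e:
  (r³s⁵)¹ = r³s⁵, (r³s⁵)² = rs³, (r³s⁵)³ = r⁴s, (r³s⁵)⁴ = r²s⁶, (r³s⁵)⁵ = s⁴, (r³s⁵)⁶ = r³s², (r³s⁵)⁷ = r, (r³s⁵)⁸ = r⁴s⁵, (r³s⁵)⁹ = r²s³, (r³s⁵)¹⁰ = s, (r³s⁵)¹¹ = r³s⁶, (r³s⁵)¹² = rs⁴, (r³s⁵)¹³ = r⁴s², (r³s⁵)¹⁴ = r², (r³s⁵)¹⁵ = s⁵, (r³s⁵)¹⁶ = r³s³, (r³s⁵)¹⁷ = rs, (r³s⁵)¹⁸ = r⁴s⁶, (r³s⁵)¹⁹ = r²s⁴, (r³s⁵)²⁰ = s², (r³s⁵)²¹ = r³, (r³s⁵)²² = rs⁵, (r³s⁵)²³ = r⁴s³, (r³s⁵)²⁴ = r²s, (r³s⁵)²⁵ = s⁶, (r³s⁵)²⁶ = r³s⁴, (r³s⁵)²⁷ = rs², (r³s⁵)²⁸ = r⁴, (r³s⁵)²⁹ = r²s⁵, (r³s⁵)³⁰ = s³, (r³s⁵)³¹ = r³s, (r³s⁵)³² = rs⁶, (r³s⁵)³³ = r⁴s⁴, (r³s⁵)³⁴ = r²s², (r³s⁵)³⁵ = e.
The smallest positive k with (r³s⁵)ᵏ = e is 35, so |⟨r³s⁵⟩| = 35.

Answer: 35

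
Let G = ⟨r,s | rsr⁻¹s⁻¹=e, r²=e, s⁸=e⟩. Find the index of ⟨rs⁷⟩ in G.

First find ord(rs⁷) by computing successive powers:
  (rs⁷)¹ = rs⁷, (rs⁷)² = s⁶, (rs⁷)³ = rs⁵, (rs⁷)⁴ = s⁴, (rs⁷)⁵ = rs³, (rs⁷)⁶ = s², (rs⁷)⁷ = rs, (rs⁷)⁸ = e.
So |⟨rs⁷⟩| = ord(rs⁷) = 8. With |G| = 16, by Lagrange [G : ⟨rs⁷⟩] = 16/8 = 2.

Answer: 2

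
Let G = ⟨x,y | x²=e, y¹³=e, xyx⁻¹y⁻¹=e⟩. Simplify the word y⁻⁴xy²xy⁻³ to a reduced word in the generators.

Multiply left to right, reducing at each step:
  (y⁹) · x = xy⁹
  (xy⁹) · y² = xy¹¹
  (xy¹¹) · x = y¹¹
  (y¹¹) · y⁻³ = y⁸

Answer: y⁸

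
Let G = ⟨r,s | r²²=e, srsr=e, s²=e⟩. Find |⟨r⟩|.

|⟨r⟩| equals the order of r. Compute successive powers until reaching e:
  r¹ = r, r² = r², r³ = r³, r⁴ = r⁴, r⁵ = r⁵, r⁶ = r⁶, r⁷ = r⁷, r⁸ = r⁸, r⁹ = r⁹, r¹⁰ = r¹⁰, r¹¹ = r¹¹, r¹² = r¹², r¹³ = r¹³, r¹⁴ = r¹⁴, r¹⁵ = r¹⁵, r¹⁶ = r¹⁶, r¹⁷ = r¹⁷, r¹⁸ = r¹⁸, r¹⁹ = r¹⁹, r²⁰ = r²⁰, r²¹ = r²¹, r²² = e.
The smallest positive k with rᵏ = e is 22, so |⟨r⟩| = 22.

Answer: 22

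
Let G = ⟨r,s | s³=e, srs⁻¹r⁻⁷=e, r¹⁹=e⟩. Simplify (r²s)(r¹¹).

Compute (r²s) · (r¹¹) by multiplying left to right and reducing via the relations at each step:
  (r²s) · r¹¹ = r³s

Answer: r³s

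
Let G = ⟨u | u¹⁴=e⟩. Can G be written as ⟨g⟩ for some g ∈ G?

|G| = 14. The element u has order 14 (its powers give 14 distinct elements), so ⟨u⟩ = G and G is cyclic.

Answer: Yes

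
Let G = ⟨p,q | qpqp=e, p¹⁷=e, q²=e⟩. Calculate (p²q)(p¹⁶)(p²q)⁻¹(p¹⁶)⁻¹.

[(p²q), (p¹⁶)] = (p²q)·(p¹⁶)·(p²q)⁻¹·(p¹⁶)⁻¹.
  (p²q) · (p¹⁶) = p³q
  (p³q) · (p²q) = p
  p · p = p²

Answer: p²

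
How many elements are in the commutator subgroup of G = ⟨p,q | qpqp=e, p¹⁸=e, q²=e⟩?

G' = [G, G] is generated by all commutators. The generator-pair commutators are: [p, q] = p².
The subgroup they normally generate is {e, p², p⁴, p⁶, p⁸, p¹⁰, p¹², p¹⁴, p¹⁶}, of order 9.
Check: |G/G'| = 36/9 = 4 is the order of the abelianisation.

Answer: 9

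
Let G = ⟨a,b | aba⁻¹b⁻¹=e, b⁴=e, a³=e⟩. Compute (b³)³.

Compute successive powers of (b³), reducing at each step:
  (b³)²: (b³) · b³ = b²
  (b³)³: (b²) · b³ = b

Answer: b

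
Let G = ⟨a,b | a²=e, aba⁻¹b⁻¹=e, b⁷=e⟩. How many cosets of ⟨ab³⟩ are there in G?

First find ord(ab³) by computing successive powers:
  (ab³)¹ = ab³, (ab³)² = b⁶, (ab³)³ = ab², (ab³)⁴ = b⁵, (ab³)⁵ = ab, (ab³)⁶ = b⁴, (ab³)⁷ = a, (ab³)⁸ = b³, (ab³)⁹ = ab⁶, (ab³)¹⁰ = b², (ab³)¹¹ = ab⁵, (ab³)¹² = b, (ab³)¹³ = ab⁴, (ab³)¹⁴ = e.
So |⟨ab³⟩| = ord(ab³) = 14. With |G| = 14, by Lagrange [G : ⟨ab³⟩] = 14/14 = 1.

Answer: 1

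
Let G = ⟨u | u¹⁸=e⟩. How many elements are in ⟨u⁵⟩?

|⟨u⁵⟩| equals the order of u⁵. Compute successive powers until reaching e:
  (u⁵)¹ = u⁵, (u⁵)² = u¹⁰, (u⁵)³ = u¹⁵, (u⁵)⁴ = u², (u⁵)⁵ = u⁷, (u⁵)⁶ = u¹², (u⁵)⁷ = u¹⁷, (u⁵)⁸ = u⁴, (u⁵)⁹ = u⁹, (u⁵)¹⁰ = u¹⁴, (u⁵)¹¹ = u, (u⁵)¹² = u⁶, (u⁵)¹³ = u¹¹, (u⁵)¹⁴ = u¹⁶, (u⁵)¹⁵ = u³, (u⁵)¹⁶ = u⁸, (u⁵)¹⁷ = u¹³, (u⁵)¹⁸ = e.
The smallest positive k with (u⁵)ᵏ = e is 18, so |⟨u⁵⟩| = 18.

Answer: 18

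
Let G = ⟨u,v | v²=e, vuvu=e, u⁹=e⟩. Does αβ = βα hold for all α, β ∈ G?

u·v = uv but v·u = u⁸v, so u·v ≠ v·u and G is not abelian.

Answer: No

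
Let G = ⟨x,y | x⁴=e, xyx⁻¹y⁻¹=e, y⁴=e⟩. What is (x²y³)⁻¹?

The order of (x²y³) is 4 (smallest k with (x²y³)ᵏ = e), so (x²y³)⁻¹ = (x²y³)³ = x²y.
Check: (x²y³) · (x²y) → (x²y³) · x² = y³;   (y³) · y = e, giving e as required.

Answer: x²y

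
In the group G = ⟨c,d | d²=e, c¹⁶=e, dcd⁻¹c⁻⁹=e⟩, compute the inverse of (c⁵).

The order of (c⁵) is 16 (smallest k with (c⁵)ᵏ = e), so (c⁵)⁻¹ = (c⁵)¹⁵ = c¹¹.
Check: (c⁵) · (c¹¹) → (c⁵) · c¹¹ = e, giving e as required.

Answer: c¹¹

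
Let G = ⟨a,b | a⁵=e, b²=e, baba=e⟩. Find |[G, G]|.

G' = [G, G] is generated by all commutators. The generator-pair commutators are: [a, b] = a².
The subgroup they normally generate is {e, a, a², a³, a⁴}, of order 5.
Check: |G/G'| = 10/5 = 2 is the order of the abelianisation.

Answer: 5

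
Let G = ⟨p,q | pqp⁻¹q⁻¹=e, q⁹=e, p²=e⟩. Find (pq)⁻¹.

The order of (pq) is 18 (smallest k with (pq)ᵏ = e), so (pq)⁻¹ = (pq)¹⁷ = pq⁸.
Check: (pq) · (pq⁸) → (pq) · p = q;   q · q⁸ = e, giving e as required.

Answer: pq⁸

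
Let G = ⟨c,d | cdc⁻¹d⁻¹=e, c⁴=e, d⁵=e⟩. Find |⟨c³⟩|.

|⟨c³⟩| equals the order of c³. Compute successive powers until reaching e:
  (c³)¹ = c³, (c³)² = c², (c³)³ = c, (c³)⁴ = e.
The smallest positive k with (c³)ᵏ = e is 4, so |⟨c³⟩| = 4.

Answer: 4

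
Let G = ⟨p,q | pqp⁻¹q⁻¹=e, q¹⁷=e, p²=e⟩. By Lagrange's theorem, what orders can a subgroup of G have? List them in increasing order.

|G| = 34 = 2 · 17. By Lagrange's theorem the order of any subgroup divides 34; the divisors of 34 are 1, 2, 17, 34.

Answer: 1, 2, 17, 34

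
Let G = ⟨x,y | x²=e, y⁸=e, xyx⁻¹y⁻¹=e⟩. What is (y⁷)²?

Compute successive powers of (y⁷), reducing at each step:
  (y⁷)²: (y⁷) · y⁷ = y⁶

Answer: y⁶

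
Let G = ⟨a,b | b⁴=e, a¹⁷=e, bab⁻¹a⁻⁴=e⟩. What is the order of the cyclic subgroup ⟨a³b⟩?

|⟨a³b⟩| equals the order of a³b. Compute successive powers until reaching e:
  (a³b)¹ = a³b, (a³b)² = a¹⁵b², (a³b)³ = a¹²b³, (a³b)⁴ = e.
The smallest positive k with (a³b)ᵏ = e is 4, so |⟨a³b⟩| = 4.

Answer: 4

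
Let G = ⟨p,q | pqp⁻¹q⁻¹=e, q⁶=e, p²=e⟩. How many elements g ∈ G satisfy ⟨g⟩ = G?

⟨g⟩ = G would require ord(g) = |G| = 12, but the maximum element order in G is 6 < 12. So G is not cyclic and no single element generates it: the count is 0.

Answer: 0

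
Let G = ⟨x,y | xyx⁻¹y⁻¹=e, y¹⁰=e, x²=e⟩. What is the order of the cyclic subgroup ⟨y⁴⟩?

|⟨y⁴⟩| equals the order of y⁴. Compute successive powers until reaching e:
  (y⁴)¹ = y⁴, (y⁴)² = y⁸, (y⁴)³ = y², (y⁴)⁴ = y⁶, (y⁴)⁵ = e.
The smallest positive k with (y⁴)ᵏ = e is 5, so |⟨y⁴⟩| = 5.

Answer: 5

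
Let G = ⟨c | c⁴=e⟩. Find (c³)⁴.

Compute successive powers of (c³), reducing at each step:
  (c³)²: (c³) · c³ = c²
  (c³)³: (c²) · c³ = c
  (c³)⁴: c · c³ = e

Answer: e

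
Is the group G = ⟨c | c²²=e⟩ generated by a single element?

|G| = 22. The element c has order 22 (its powers give 22 distinct elements), so ⟨c⟩ = G and G is cyclic.

Answer: Yes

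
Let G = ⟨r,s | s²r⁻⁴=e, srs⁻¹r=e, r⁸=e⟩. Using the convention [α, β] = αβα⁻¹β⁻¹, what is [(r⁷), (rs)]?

[(r⁷), (rs)] = (r⁷)·(rs)·(r⁷)⁻¹·(rs)⁻¹.
  (r⁷) · (rs) = s
  s · r = r³s⁻¹
  (r³s⁻¹) · (rs⁻¹) = r⁶

Answer: r⁶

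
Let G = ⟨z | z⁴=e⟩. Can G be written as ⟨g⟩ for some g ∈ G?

|G| = 4. The element z has order 4 (its powers give 4 distinct elements), so ⟨z⟩ = G and G is cyclic.

Answer: Yes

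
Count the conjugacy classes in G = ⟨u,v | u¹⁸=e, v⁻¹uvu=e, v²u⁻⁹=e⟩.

The conjugacy classes (representative and size) are:
  [e] (size 1), [u¹⁷] (size 2), [u¹⁶] (size 2), [u³] (size 2), [u¹⁴] (size 2), [u¹³] (size 2), [u¹²] (size 2), [u¹¹] (size 2), [u¹⁰] (size 2), [u⁹] (size 1), [u⁸v] (size 9), [uv] (size 9).
Class equation: 1 + 2 + 2 + 2 + 2 + 2 + 2 + 2 + 2 + 1 + 9 + 9 = 36 = |G|. So G has 12 conjugacy classes.

Answer: 12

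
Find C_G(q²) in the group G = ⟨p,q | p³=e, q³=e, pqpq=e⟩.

⟨q²⟩ ⊆ C_G(q²) since powers of q² commute with q²; so |C_G(q²)| ≥ |⟨q²⟩| = 3.
By orbit–stabilizer, |C_G(q²)| = |G| / |conj. class of q²| = 12 / 4 = 3.
The 3 elements commuting with q² are {e, q, q²}.

Answer: {e, q, q²}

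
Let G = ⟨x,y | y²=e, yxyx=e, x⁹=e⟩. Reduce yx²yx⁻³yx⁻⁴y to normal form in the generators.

Multiply left to right, reducing at each step:
  y · x² = x⁷y
  (x⁷y) · y = x⁷
  (x⁷) · x⁻³ = x⁴
  (x⁴) · y = x⁴y
  (x⁴y) · x⁻⁴ = x⁸y
  (x⁸y) · y = x⁸

Answer: x⁸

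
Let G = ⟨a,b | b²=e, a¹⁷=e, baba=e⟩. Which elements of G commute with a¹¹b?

⟨a¹¹b⟩ ⊆ C_G(a¹¹b) since powers of a¹¹b commute with a¹¹b; so |C_G(a¹¹b)| ≥ |⟨a¹¹b⟩| = 2.
By orbit–stabilizer, |C_G(a¹¹b)| = |G| / |conj. class of a¹¹b| = 34 / 17 = 2.
The 2 elements commuting with a¹¹b are {e, a¹¹b}.

Answer: {e, a¹¹b}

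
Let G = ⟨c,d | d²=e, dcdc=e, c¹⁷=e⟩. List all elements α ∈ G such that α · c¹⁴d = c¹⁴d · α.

⟨c¹⁴d⟩ ⊆ C_G(c¹⁴d) since powers of c¹⁴d commute with c¹⁴d; so |C_G(c¹⁴d)| ≥ |⟨c¹⁴d⟩| = 2.
By orbit–stabilizer, |C_G(c¹⁴d)| = |G| / |conj. class of c¹⁴d| = 34 / 17 = 2.
The 2 elements commuting with c¹⁴d are {e, c¹⁴d}.

Answer: {e, c¹⁴d}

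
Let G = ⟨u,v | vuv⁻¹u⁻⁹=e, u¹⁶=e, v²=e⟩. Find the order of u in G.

Compute successive powers until reaching e:
  u¹ = u, u² = u², u³ = u³, u⁴ = u⁴, u⁵ = u⁵, u⁶ = u⁶, u⁷ = u⁷, u⁸ = u⁸, u⁹ = u⁹, u¹⁰ = u¹⁰, u¹¹ = u¹¹, u¹² = u¹², u¹³ = u¹³, u¹⁴ = u¹⁴, u¹⁵ = u¹⁵, u¹⁶ = e.
The smallest positive k with uᵏ = e is 16.

Answer: 16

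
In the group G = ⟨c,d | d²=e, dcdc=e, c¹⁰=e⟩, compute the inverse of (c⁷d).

The order of (c⁷d) is 2 (smallest k with (c⁷d)ᵏ = e), so (c⁷d)⁻¹ = (c⁷d)¹ = c⁷d.
Check: (c⁷d) · (c⁷d) → (c⁷d) · c⁷ = d;   d · d = e, giving e as required.

Answer: c⁷d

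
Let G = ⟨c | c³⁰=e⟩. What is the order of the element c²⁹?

Compute successive powers until reaching e:
  (c²⁹)¹ = c²⁹, (c²⁹)² = c²⁸, (c²⁹)³ = c²⁷, (c²⁹)⁴ = c²⁶, (c²⁹)⁵ = c²⁵, (c²⁹)⁶ = c²⁴, (c²⁹)⁷ = c²³, (c²⁹)⁸ = c²², (c²⁹)⁹ = c²¹, (c²⁹)¹⁰ = c²⁰, (c²⁹)¹¹ = c¹⁹, (c²⁹)¹² = c¹⁸, (c²⁹)¹³ = c¹⁷, (c²⁹)¹⁴ = c¹⁶, (c²⁹)¹⁵ = c¹⁵, (c²⁹)¹⁶ = c¹⁴, (c²⁹)¹⁷ = c¹³, (c²⁹)¹⁸ = c¹², (c²⁹)¹⁹ = c¹¹, (c²⁹)²⁰ = c¹⁰, (c²⁹)²¹ = c⁹, (c²⁹)²² = c⁸, (c²⁹)²³ = c⁷, (c²⁹)²⁴ = c⁶, (c²⁹)²⁵ = c⁵, (c²⁹)²⁶ = c⁴, (c²⁹)²⁷ = c³, (c²⁹)²⁸ = c², (c²⁹)²⁹ = c, (c²⁹)³⁰ = e.
The smallest positive k with (c²⁹)ᵏ = e is 30.

Answer: 30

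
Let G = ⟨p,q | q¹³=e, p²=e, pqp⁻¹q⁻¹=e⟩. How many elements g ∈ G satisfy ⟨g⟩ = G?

G is cyclic of order 26. An element generates G iff its order is 26, and a cyclic group of order 26 has exactly φ(26) = 12 such elements.

Answer: 12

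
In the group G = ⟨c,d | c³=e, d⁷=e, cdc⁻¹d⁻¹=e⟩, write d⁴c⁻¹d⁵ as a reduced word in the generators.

Multiply left to right, reducing at each step:
  (d⁴) · c⁻¹ = c²d⁴
  (c²d⁴) · d⁵ = c²d²

Answer: c²d²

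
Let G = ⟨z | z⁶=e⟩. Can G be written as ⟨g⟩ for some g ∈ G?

|G| = 6. The element z has order 6 (its powers give 6 distinct elements), so ⟨z⟩ = G and G is cyclic.

Answer: Yes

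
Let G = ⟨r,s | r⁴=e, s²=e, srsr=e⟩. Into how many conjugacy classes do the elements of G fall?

The conjugacy classes (representative and size) are:
  [e] (size 1), [r] (size 2), [r²] (size 1), [r²s] (size 2), [r³s] (size 2).
Class equation: 1 + 2 + 1 + 2 + 2 = 8 = |G|. So G has 5 conjugacy classes.

Answer: 5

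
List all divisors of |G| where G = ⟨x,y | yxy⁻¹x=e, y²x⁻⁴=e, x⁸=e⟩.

|G| = 16 = 2⁴. By Lagrange's theorem the order of any subgroup divides 16; the divisors of 16 are 1, 2, 4, 8, 16.

Answer: 1, 2, 4, 8, 16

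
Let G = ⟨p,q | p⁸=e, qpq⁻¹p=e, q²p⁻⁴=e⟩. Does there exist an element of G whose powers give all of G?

Every cyclic group is abelian. But p·q = pq while q·p = p³q⁻¹, so p·q ≠ q·p and G is not abelian. Hence G is not cyclic.

Answer: No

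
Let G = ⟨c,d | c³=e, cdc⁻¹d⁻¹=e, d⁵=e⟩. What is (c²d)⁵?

Compute successive powers of (c²d), reducing at each step:
  (c²d)²: (c²d) · c² = cd;   (cd) · d = cd²
  (c²d)³: (cd²) · c² = d²;   (d²) · d = d³
  (c²d)⁴: (d³) · c² = c²d³;   (c²d³) · d = c²d⁴
  (c²d)⁵: (c²d⁴) · c² = cd⁴;   (cd⁴) · d = c

Answer: c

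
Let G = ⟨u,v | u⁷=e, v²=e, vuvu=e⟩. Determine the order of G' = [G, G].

G' = [G, G] is generated by all commutators. The generator-pair commutators are: [u, v] = u².
The subgroup they normally generate is {e, u, u², u³, u⁴, u⁵, u⁶}, of order 7.
Check: |G/G'| = 14/7 = 2 is the order of the abelianisation.

Answer: 7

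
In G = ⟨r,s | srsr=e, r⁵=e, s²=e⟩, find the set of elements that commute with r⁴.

⟨r⁴⟩ ⊆ C_G(r⁴) since powers of r⁴ commute with r⁴; so |C_G(r⁴)| ≥ |⟨r⁴⟩| = 5.
By orbit–stabilizer, |C_G(r⁴)| = |G| / |conj. class of r⁴| = 10 / 2 = 5.
The 5 elements commuting with r⁴ are {e, r, r², r³, r⁴}.

Answer: {e, r, r², r³, r⁴}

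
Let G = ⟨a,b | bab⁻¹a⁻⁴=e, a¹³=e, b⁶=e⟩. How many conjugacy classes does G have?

The conjugacy classes (representative and size) are:
  [e] (size 1), [a⁴] (size 6), [a¹¹] (size 6), [a⁷b] (size 13), [a⁸b²] (size 13), [a¹²b³] (size 13), [a⁵b⁴] (size 13), [a¹¹b⁵] (size 13).
Class equation: 1 + 6 + 6 + 13 + 13 + 13 + 13 + 13 = 78 = |G|. So G has 8 conjugacy classes.

Answer: 8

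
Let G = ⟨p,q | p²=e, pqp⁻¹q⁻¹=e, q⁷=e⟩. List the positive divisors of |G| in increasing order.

|G| = 14 = 2 · 7. By Lagrange's theorem the order of any subgroup divides 14; the divisors of 14 are 1, 2, 7, 14.

Answer: 1, 2, 7, 14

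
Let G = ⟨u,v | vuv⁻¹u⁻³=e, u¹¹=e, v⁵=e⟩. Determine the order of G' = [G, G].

G' = [G, G] is generated by all commutators. The generator-pair commutators are: [u, v] = u⁹.
The subgroup they normally generate is {e, u, u², u³, u⁴, u⁵, u⁶, u⁷, u⁸, u⁹, u¹⁰}, of order 11.
Check: |G/G'| = 55/11 = 5 is the order of the abelianisation.

Answer: 11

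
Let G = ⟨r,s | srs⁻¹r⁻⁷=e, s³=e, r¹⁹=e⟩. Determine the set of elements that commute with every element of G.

An element z ∈ Z(G) iff z commutes with every generator.
For example e is central: e·r = r = r·e; e·s = s = s·e.
Whereas r ∉ Z(G) since r·s = rs ≠ r⁷s = s·r.
Checking each of the 57 elements this way gives Z(G) = {e}, of order 1.

Answer: {e}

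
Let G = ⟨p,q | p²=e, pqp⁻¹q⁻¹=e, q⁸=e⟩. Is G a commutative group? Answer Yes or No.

Each pair of generators commutes: p·q = pq = q·p. Since the generators pairwise commute, every element of G commutes with every other, so G is abelian.

Answer: Yes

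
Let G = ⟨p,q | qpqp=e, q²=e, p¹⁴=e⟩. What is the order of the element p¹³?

Compute successive powers until reaching e:
  (p¹³)¹ = p¹³, (p¹³)² = p¹², (p¹³)³ = p¹¹, (p¹³)⁴ = p¹⁰, (p¹³)⁵ = p⁹, (p¹³)⁶ = p⁸, (p¹³)⁷ = p⁷, (p¹³)⁸ = p⁶, (p¹³)⁹ = p⁵, (p¹³)¹⁰ = p⁴, (p¹³)¹¹ = p³, (p¹³)¹² = p², (p¹³)¹³ = p, (p¹³)¹⁴ = e.
The smallest positive k with (p¹³)ᵏ = e is 14.

Answer: 14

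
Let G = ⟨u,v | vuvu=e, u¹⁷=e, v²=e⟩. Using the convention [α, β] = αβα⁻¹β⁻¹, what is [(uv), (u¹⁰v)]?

[(uv), (u¹⁰v)] = (uv)·(u¹⁰v)·(uv)⁻¹·(u¹⁰v)⁻¹.
  (uv) · (u¹⁰v) = u⁸
  (u⁸) · (uv) = u⁹v
  (u⁹v) · (u¹⁰v) = u¹⁶

Answer: u¹⁶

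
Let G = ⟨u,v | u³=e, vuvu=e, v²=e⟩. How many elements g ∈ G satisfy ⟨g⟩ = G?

⟨g⟩ = G would require ord(g) = |G| = 6, but the maximum element order in G is 3 < 6. So G is not cyclic and no single element generates it: the count is 0.

Answer: 0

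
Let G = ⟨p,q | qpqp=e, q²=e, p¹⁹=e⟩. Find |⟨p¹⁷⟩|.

|⟨p¹⁷⟩| equals the order of p¹⁷. Compute successive powers until reaching e:
  (p¹⁷)¹ = p¹⁷, (p¹⁷)² = p¹⁵, (p¹⁷)³ = p¹³, (p¹⁷)⁴ = p¹¹, (p¹⁷)⁵ = p⁹, (p¹⁷)⁶ = p⁷, (p¹⁷)⁷ = p⁵, (p¹⁷)⁸ = p³, (p¹⁷)⁹ = p, (p¹⁷)¹⁰ = p¹⁸, (p¹⁷)¹¹ = p¹⁶, (p¹⁷)¹² = p¹⁴, (p¹⁷)¹³ = p¹², (p¹⁷)¹⁴ = p¹⁰, (p¹⁷)¹⁵ = p⁸, (p¹⁷)¹⁶ = p⁶, (p¹⁷)¹⁷ = p⁴, (p¹⁷)¹⁸ = p², (p¹⁷)¹⁹ = e.
The smallest positive k with (p¹⁷)ᵏ = e is 19, so |⟨p¹⁷⟩| = 19.

Answer: 19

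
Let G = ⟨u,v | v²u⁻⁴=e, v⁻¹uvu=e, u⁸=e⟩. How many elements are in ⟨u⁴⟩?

|⟨u⁴⟩| equals the order of u⁴. Compute successive powers until reaching e:
  (u⁴)¹ = u⁴, (u⁴)² = e.
The smallest positive k with (u⁴)ᵏ = e is 2, so |⟨u⁴⟩| = 2.

Answer: 2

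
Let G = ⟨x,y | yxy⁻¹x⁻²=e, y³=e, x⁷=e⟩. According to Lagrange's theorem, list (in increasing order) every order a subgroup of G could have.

|G| = 21 = 3 · 7. By Lagrange's theorem the order of any subgroup divides 21; the divisors of 21 are 1, 3, 7, 21.

Answer: 1, 3, 7, 21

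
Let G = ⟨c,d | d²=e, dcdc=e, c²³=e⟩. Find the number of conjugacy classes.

The conjugacy classes (representative and size) are:
  [e] (size 1), [c] (size 2), [c²¹] (size 2), [c²⁰] (size 2), [c⁴] (size 2), [c¹⁸] (size 2), [c⁶] (size 2), [c¹⁶] (size 2), [c⁸] (size 2), [c⁹] (size 2), [c¹⁰] (size 2), [c¹²] (size 2), [c¹⁸d] (size 23).
Class equation: 1 + 2 + 2 + 2 + 2 + 2 + 2 + 2 + 2 + 2 + 2 + 2 + 23 = 46 = |G|. So G has 13 conjugacy classes.

Answer: 13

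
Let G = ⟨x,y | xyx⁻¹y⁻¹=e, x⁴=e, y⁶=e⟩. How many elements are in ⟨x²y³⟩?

|⟨x²y³⟩| equals the order of x²y³. Compute successive powers until reaching e:
  (x²y³)¹ = x²y³, (x²y³)² = e.
The smallest positive k with (x²y³)ᵏ = e is 2, so |⟨x²y³⟩| = 2.

Answer: 2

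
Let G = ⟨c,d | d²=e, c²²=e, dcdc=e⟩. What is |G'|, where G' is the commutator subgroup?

G' = [G, G] is generated by all commutators. The generator-pair commutators are: [c, d] = c².
The subgroup they normally generate is {e, c², c⁴, c⁶, c⁸, c¹⁰, c¹², c¹⁴, c¹⁶, c¹⁸, c²⁰}, of order 11.
Check: |G/G'| = 44/11 = 4 is the order of the abelianisation.

Answer: 11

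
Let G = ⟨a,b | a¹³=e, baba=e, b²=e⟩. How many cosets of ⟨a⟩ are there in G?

First find ord(a) by computing successive powers:
  a¹ = a, a² = a², a³ = a³, a⁴ = a⁴, a⁵ = a⁵, a⁶ = a⁶, a⁷ = a⁷, a⁸ = a⁸, a⁹ = a⁹, a¹⁰ = a¹⁰, a¹¹ = a¹¹, a¹² = a¹², a¹³ = e.
So |⟨a⟩| = ord(a) = 13. With |G| = 26, by Lagrange [G : ⟨a⟩] = 26/13 = 2.

Answer: 2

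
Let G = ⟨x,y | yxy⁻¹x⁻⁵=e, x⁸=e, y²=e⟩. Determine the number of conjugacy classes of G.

The conjugacy classes (representative and size) are:
  [e] (size 1), [x⁵] (size 2), [x²] (size 1), [x⁷] (size 2), [x⁴] (size 1), [x⁶] (size 1), [y] (size 2), [x⁵y] (size 2), [x²y] (size 2), [x³y] (size 2).
Class equation: 1 + 2 + 1 + 2 + 1 + 1 + 2 + 2 + 2 + 2 = 16 = |G|. So G has 10 conjugacy classes.

Answer: 10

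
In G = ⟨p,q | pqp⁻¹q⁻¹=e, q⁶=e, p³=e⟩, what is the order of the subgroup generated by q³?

|⟨q³⟩| equals the order of q³. Compute successive powers until reaching e:
  (q³)¹ = q³, (q³)² = e.
The smallest positive k with (q³)ᵏ = e is 2, so |⟨q³⟩| = 2.

Answer: 2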